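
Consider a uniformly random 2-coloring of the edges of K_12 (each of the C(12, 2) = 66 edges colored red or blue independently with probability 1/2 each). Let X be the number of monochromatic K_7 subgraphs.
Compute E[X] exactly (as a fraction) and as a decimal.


Let X = Σ_S X_S over the C(12, 7) = 792 subsets S of size 7, where X_S = 1 if the K_7 on S is monochromatic.
For a fixed S, the K_7 on S has C(7, 2) = 21 edges. P[all 21 edges red] = (1/2)^21, and likewise for blue, so P[monochromatic] = 2·(1/2)^21 = 2^{1 − 21} = 1/1048576.
By linearity: E[X] = C(12, 7) · 2^{1 − 21} = 792 · 1/1048576 = 99/131072.
Numerically: E[X] ≈ 0.0008.

E[X] = C(12,7)·2^(1−C(7,2)) = 99/131072 ≈ 0.0008.


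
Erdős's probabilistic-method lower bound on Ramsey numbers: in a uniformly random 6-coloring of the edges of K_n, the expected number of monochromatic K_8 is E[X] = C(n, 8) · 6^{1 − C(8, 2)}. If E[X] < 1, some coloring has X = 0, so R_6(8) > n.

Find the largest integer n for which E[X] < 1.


We need C(n, 8) · 6^{1 − 28} < 1, i.e. C(n, 8) < 6^{28 − 1} = 1023490369077469249536.
Check values of n near the boundary:
  n = 1589: C(1589, 8) = 990389025825605844438; 990389025825605844438 < 1023490369077469249536? YES
  n = 1590: C(1590, 8) = 995397314198933813310; 995397314198933813310 < 1023490369077469249536? YES
  n = 1591: C(1591, 8) = 1000427749141189953870; 1000427749141189953870 < 1023490369077469249536? YES
  n = 1592: C(1592, 8) = 1005480414540892933435; 1005480414540892933435 < 1023490369077469249536? YES
  n = 1593: C(1593, 8) = 1010555394551193970323; 1010555394551193970323 < 1023490369077469249536? YES
  n = 1594: C(1594, 8) = 1015652773590544255167; 1015652773590544255167 < 1023490369077469249536? YES
  n = 1595: C(1595, 8) = 1020772636343363633895; 1020772636343363633895 < 1023490369077469249536? YES
  n = 1596: C(1596, 8) = 1025915067760710553965; 1025915067760710553965 < 1023490369077469249536? NO
  n = 1597: C(1597, 8) = 1031080153060953275445; 1031080153060953275445 < 1023490369077469249536? NO
The largest n with C(n, 8) < 1023490369077469249536 is n = 1595 (where E[X] = 113419181815929292655/113721152119718805504 ≈ 0.9973446). Hence R_6(8) > 1595, i.e. R_6(8) ≥ 1596.

Largest n = 1595; hence R_6(8) > 1595.


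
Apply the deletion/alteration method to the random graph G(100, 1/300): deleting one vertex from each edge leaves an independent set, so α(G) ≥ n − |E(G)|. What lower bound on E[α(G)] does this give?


E[|E(G)|] = C(100, 2)·p = 4950 · (1/300) = 33/2.
E[α(G)] ≥ n − E[|E(G)|] = 100 − 33/2 = 167/2.
Numerically: ≈ 83.500.
(This is only a lower bound; the true E[α(G)] may be larger.)

E[α(G)] ≥ 167/2 ≈ 83.500.


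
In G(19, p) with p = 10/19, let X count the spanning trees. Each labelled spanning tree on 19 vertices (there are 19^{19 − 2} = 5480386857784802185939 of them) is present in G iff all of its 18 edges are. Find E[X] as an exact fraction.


K_19 has 19^{19 − 2} = 5480386857784802185939 labelled spanning trees.
For each such spanning tree H, let X_H = 1 if all 18 edges of H are present in G. Then P[X_H = 1] = p^{18} = (10/19)^{18} = 1000000000000000000/104127350297911241532841.
By linearity of expectation: E[X] = Σ_H E[X_H] = 5480386857784802185939 · p^{18} = 5480386857784802185939 · 1000000000000000000/104127350297911241532841 = 1000000000000000000/19.
Numerically: E[X] ≈ 5.263e+16.

E[X] = 5480386857784802185939 · (10/19)^{18} = 1000000000000000000/19 ≈ 5.263e+16.


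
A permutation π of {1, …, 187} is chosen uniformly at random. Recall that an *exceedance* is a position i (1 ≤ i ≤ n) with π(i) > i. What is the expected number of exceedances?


Write X = Σ_{i=1}^{187} X_i, where X_i = 1_{π(i) > i}.
For each fixed i, π(i) is uniform over {1, …, 187} (marginal of a uniform permutation), so P[π(i) > i] = (n − i)/n. Summing: Σ_{i=1}^{187} (n − i)/n = (0 + 1 + … + 186)/187 = 187(187 − 1)/(2·187) = (187 − 1)/2.
Hence E[X] = Σ_{i=1}^{187} (187 − i)/187 = 93 ≈ 93.0000.

E[X] = 93 = 93.0000.


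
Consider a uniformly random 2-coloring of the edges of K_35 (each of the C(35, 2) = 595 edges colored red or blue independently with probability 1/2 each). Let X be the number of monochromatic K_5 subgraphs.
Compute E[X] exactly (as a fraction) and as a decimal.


Let X = Σ_S X_S over the C(35, 5) = 324632 subsets S of size 5, where X_S = 1 if the K_5 on S is monochromatic.
For a fixed S, the K_5 on S has C(5, 2) = 10 edges. P[all 10 edges red] = (1/2)^10, and likewise for blue, so P[monochromatic] = 2·(1/2)^10 = 2^{1 − 10} = 1/512.
By linearity: E[X] = C(35, 5) · 2^{1 − 10} = 324632 · 1/512 = 40579/64.
Numerically: E[X] ≈ 634.04688.

E[X] = C(35,5)·2^(1−C(5,2)) = 40579/64 ≈ 634.04688.


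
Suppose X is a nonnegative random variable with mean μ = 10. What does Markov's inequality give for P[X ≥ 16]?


μ = E[X] = 10, a = 16.
Markov: P[X ≥ 16] ≤ μ/a = (10)/16 = 5/8.
Numerically: ≈ 0.62500.
(Since a = 16 > μ = 10.00000, the bound 5/8 is < 1 and informative.)

P[X ≥ 16] ≤ 5/8 ≈ 0.62500.


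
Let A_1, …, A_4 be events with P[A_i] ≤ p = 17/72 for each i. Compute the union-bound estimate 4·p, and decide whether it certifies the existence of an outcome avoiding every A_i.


Union bound: P[∪_{i=1}^{4} A_i] ≤ Σ_i P[A_i] ≤ 4·p = 4·(17/72) = 17/18.
Numerically: 17/18 ≈ 0.9444444.
Is 17/18 < 1? YES.
Since P[∪ A_i] ≤ 17/18 < 1, the complement has P[∩ A_i^c] ≥ 1 − 17/18 = 1/18 > 0, so some outcome avoids every A_i.

4·p = 17/18 ≈ 0.9444444; existence CERTIFIED by the union bound.


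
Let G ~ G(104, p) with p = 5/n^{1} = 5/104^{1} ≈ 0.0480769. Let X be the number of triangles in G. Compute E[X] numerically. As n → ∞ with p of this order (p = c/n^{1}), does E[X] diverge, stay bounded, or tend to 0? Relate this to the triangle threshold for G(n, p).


Number of potential triangles: C(104, 3) = 182104.
Each occurs with probability p³ ≈ (0.0480769)³ ≈ 1.11124545e-04.
By linearity: E[X] = C(104, 3)·p³ ≈ 182104 · 1.11124545e-04 ≈ 20.236224.
Here α = 1, so p = 5/n is exactly at the triangle threshold p ~ 1/n. Asymptotically E[X] → c³/6 = 5³/6 = 125/6 ≈ 20.833333, a bounded constant. In this regime the triangle count is asymptotically Poisson(c³/6).

E[X] ≈ 20.236224; in regime p = Θ(1/n^{1}) E[X] stays bounded (at the triangle threshold p ~ 1/n).


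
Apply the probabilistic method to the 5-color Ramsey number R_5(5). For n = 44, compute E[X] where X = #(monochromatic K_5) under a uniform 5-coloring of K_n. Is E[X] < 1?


E[X] = C(44, 5) · 5^{1 − 10} = 1086008 · 5^{−9} = 1086008/1953125.
As a reduced fraction: E[X] = 1086008/1953125 ≈ 0.5560.
Is E[X] < 1? YES.
Since E[X] < 1, there exists a 5-coloring of K_{44} with no monochromatic K_5; hence R_5(5) > 44.

E[X] = 1086008/1953125 ≈ 0.5560; E[X] < 1, so R_5(5) > 44.


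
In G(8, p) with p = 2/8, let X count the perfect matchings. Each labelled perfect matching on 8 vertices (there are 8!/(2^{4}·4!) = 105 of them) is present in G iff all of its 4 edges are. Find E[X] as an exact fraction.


K_8 has 8!/(2^{4}·4!) = 105 labelled perfect matchings.
For each such perfect matching H, let X_H = 1 if all 4 edges of H are present in G. Then P[X_H = 1] = p^{4} = (1/4)^{4} = 1/256.
Summing the indicators: E[X] = Σ_H E[X_H] = 105 · p^{4} = 105 · 1/256 = 105/256.
Numerically: E[X] ≈ 0.4102.

E[X] = 105 · (1/4)^{4} = 105/256 ≈ 0.4102.


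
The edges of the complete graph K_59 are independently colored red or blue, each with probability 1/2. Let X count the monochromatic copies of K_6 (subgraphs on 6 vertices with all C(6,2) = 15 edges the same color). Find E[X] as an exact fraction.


Let X = Σ_S X_S over the C(59, 6) = 45057474 subsets S of size 6, where X_S = 1 if the K_6 on S is monochromatic.
For a fixed S, the K_6 on S has C(6, 2) = 15 edges. P[all 15 edges red] = (1/2)^15, and likewise for blue, so P[monochromatic] = 2·(1/2)^15 = 2^{1 − 15} = 1/16384.
By linearity: E[X] = C(59, 6) · 2^{1 − 15} = 45057474 · 1/16384 = 22528737/8192.
Numerically: E[X] ≈ 2750.0900.

E[X] = C(59,6)·2^(1−C(6,2)) = 22528737/8192 ≈ 2750.0900.


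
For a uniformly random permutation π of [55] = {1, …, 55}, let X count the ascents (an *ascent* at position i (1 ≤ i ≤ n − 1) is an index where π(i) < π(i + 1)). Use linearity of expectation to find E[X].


Write X = Σ X_I over i = 1, …, 54, with X_I the indicator of one ascent.
There are 54 indicators.
For each fixed i, the pair (π(i), π(i+1)) is a uniformly random ordered pair of distinct values from {1, …, 55}; by symmetry P[π(i) < π(i+1)] = 1/2.
By linearity: E[X] = 54 · (1/2) = (55 − 1) · (1/2) = 27 ≈ 27.0000.

E[X] = 27 = 27.0000.


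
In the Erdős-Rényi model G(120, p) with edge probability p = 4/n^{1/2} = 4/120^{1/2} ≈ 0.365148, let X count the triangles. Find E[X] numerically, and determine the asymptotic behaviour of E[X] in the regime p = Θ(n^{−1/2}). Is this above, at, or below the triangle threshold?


Number of potential triangles: C(120, 3) = 280840.
Each occurs with probability p³ ≈ (0.365148)³ ≈ 4.86864496e-02.
By linearity: E[X] = C(120, 3)·p³ ≈ 280840 · 4.86864496e-02 ≈ 13673.102493.
Since α = 1/2 < 1, p = c/n^{1/2} ≫ 1/n is above the triangle threshold p ~ 1/n. Asymptotically E[X] ~ (c³/6)·n^{3(1−α)} = (4³/6)·n^{1.5} → ∞; triangles are abundant w.h.p.

E[X] ≈ 13673.102493; in regime p = Θ(1/n^{1/2}) E[X] diverges (above the triangle threshold p ~ 1/n).


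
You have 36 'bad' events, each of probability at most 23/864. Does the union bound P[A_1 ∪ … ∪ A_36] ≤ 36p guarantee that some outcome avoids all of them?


Union bound: P[∪_{i=1}^{36} A_i] ≤ Σ_i P[A_i] ≤ 36·p = 36·(23/864) = 23/24.
Numerically: 23/24 ≈ 0.958333.
Is 23/24 < 1? YES.
Since P[∪ A_i] ≤ 23/24 < 1, the complement has P[∩ A_i^c] ≥ 1 − 23/24 = 1/24 > 0, so some outcome avoids every A_i.

36·p = 23/24 ≈ 0.958333; existence CERTIFIED by the union bound.


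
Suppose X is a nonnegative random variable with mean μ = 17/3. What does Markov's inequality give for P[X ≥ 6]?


μ = E[X] = 17/3, a = 6.
Markov: P[X ≥ 6] ≤ μ/a = (17/3)/6 = 17/18.
Numerically: ≈ 0.9444.
(Since a = 6 > μ = 5.6667, the bound 17/18 is < 1 and informative.)

P[X ≥ 6] ≤ 17/18 ≈ 0.9444.


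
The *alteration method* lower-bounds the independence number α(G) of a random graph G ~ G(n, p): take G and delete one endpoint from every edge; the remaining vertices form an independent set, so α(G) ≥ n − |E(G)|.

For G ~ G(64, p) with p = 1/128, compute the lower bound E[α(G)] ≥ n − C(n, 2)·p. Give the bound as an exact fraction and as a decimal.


E[|E(G)|] = C(64, 2)·p = 2016 · (1/128) = 63/4.
E[α(G)] ≥ n − E[|E(G)|] = 64 − 63/4 = 193/4.
Numerically: ≈ 48.250.
(This is only a lower bound; the true E[α(G)] may be larger.)

E[α(G)] ≥ 193/4 ≈ 48.250.


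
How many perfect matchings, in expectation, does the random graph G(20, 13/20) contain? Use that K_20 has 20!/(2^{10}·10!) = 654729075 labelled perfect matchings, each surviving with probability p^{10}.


K_20 has 20!/(2^{10}·10!) = 654729075 labelled perfect matchings.
For each such perfect matching H, let X_H = 1 if all 10 edges of H are present in G. Then P[X_H = 1] = p^{10} = (13/20)^{10} = 137858491849/10240000000000.
By linearity of expectation: E[X] = Σ_H E[X_H] = 654729075 · p^{10} = 654729075 · 137858491849/10240000000000 = 3610398513967632387/409600000000.
Numerically: E[X] ≈ 8.81445e+06.

E[X] = 654729075 · (13/20)^{10} = 3610398513967632387/409600000000 ≈ 8.81445e+06.


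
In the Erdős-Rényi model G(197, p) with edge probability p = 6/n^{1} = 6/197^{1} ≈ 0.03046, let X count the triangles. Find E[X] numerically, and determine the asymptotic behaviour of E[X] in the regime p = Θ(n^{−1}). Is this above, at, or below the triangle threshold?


Number of potential triangles: C(197, 3) = 1254890.
Each occurs with probability p³ ≈ (0.03046)³ ≈ 2.825238e-05.
By linearity: E[X] = C(197, 3)·p³ ≈ 1254890 · 2.825238e-05 ≈ 35.4536.
Here α = 1, so p = 6/n is exactly at the triangle threshold p ~ 1/n. Asymptotically E[X] → c³/6 = 6³/6 = 36 ≈ 36.0000, a bounded constant. In this regime the triangle count is asymptotically Poisson(c³/6).

E[X] ≈ 35.4536; in regime p = Θ(1/n^{1}) E[X] stays bounded (at the triangle threshold p ~ 1/n).


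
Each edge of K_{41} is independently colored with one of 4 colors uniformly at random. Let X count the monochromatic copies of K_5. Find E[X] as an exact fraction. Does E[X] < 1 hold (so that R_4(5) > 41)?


E[X] = C(41, 5) · 4^{1 − 10} = 749398 · 4^{−9} = 749398/262144.
As a reduced fraction: E[X] = 374699/131072 ≈ 2.8587.
Is E[X] < 1? NO.
Since E[X] ≥ 1, the first-moment bound is inconclusive at n = 41; it does NOT by itself certify R_4(5) > 41.

E[X] = 374699/131072 ≈ 2.8587; E[X] ≥ 1; first-moment method inconclusive here.


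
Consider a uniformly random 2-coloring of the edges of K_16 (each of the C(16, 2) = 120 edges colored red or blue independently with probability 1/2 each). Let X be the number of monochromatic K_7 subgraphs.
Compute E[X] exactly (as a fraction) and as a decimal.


Let X = Σ_S X_S over the C(16, 7) = 11440 subsets S of size 7, where X_S = 1 if the K_7 on S is monochromatic.
For a fixed S, the K_7 on S has C(7, 2) = 21 edges. P[all 21 edges red] = (1/2)^21, and likewise for blue, so P[monochromatic] = 2·(1/2)^21 = 2^{1 − 21} = 1/1048576.
By linearity: E[X] = C(16, 7) · 2^{1 − 21} = 11440 · 1/1048576 = 715/65536.
Numerically: E[X] ≈ 0.010910.

E[X] = C(16,7)·2^(1−C(7,2)) = 715/65536 ≈ 0.010910.


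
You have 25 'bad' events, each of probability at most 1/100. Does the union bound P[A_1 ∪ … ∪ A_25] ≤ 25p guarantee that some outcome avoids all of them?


Union bound: P[∪_{i=1}^{25} A_i] ≤ Σ_i P[A_i] ≤ 25·p = 25·(1/100) = 1/4.
Numerically: 1/4 ≈ 0.25000.
Is 1/4 < 1? YES.
Since P[∪ A_i] ≤ 1/4 < 1, the complement has P[∩ A_i^c] ≥ 1 − 1/4 = 3/4 > 0, so some outcome avoids every A_i.

25·p = 1/4 ≈ 0.25000; existence CERTIFIED by the union bound.


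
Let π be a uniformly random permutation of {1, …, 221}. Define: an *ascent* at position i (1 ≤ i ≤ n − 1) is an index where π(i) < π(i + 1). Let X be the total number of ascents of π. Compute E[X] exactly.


Write X = Σ X_I over i = 1, …, 220, with X_I the indicator of one ascent.
There are 220 indicators.
For each fixed i, the pair (π(i), π(i+1)) is a uniformly random ordered pair of distinct values from {1, …, 221}; by symmetry P[π(i) < π(i+1)] = 1/2.
By linearity: E[X] = 220 · (1/2) = (221 − 1) · (1/2) = 110 ≈ 110.000.

E[X] = 110 = 110.000.


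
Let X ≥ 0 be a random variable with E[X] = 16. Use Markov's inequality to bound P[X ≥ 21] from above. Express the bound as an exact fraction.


μ = E[X] = 16, a = 21.
Markov: P[X ≥ 21] ≤ μ/a = (16)/21 = 16/21.
Numerically: ≈ 0.76190.
(Since a = 21 > μ = 16.00000, the bound 16/21 is < 1 and informative.)

P[X ≥ 21] ≤ 16/21 ≈ 0.76190.


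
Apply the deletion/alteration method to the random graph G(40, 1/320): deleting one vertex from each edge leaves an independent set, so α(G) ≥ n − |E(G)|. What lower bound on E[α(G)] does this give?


E[|E(G)|] = C(40, 2)·p = 780 · (1/320) = 39/16.
E[α(G)] ≥ n − E[|E(G)|] = 40 − 39/16 = 601/16.
Numerically: ≈ 37.56250.
(This is only a lower bound; the true E[α(G)] may be larger.)

E[α(G)] ≥ 601/16 ≈ 37.56250.


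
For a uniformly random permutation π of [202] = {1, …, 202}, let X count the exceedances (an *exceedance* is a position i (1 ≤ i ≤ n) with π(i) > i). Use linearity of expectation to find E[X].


Write X = Σ_{i=1}^{202} X_i, where X_i = 1_{π(i) > i}.
For each fixed i, π(i) is uniform over {1, …, 202} (marginal of a uniform permutation), so P[π(i) > i] = (n − i)/n. Summing: Σ_{i=1}^{202} (n − i)/n = (0 + 1 + … + 201)/202 = 202(202 − 1)/(2·202) = (202 − 1)/2.
Hence E[X] = Σ_{i=1}^{202} (202 − i)/202 = 201/2 ≈ 100.50000.

E[X] = 201/2 = 100.50000.


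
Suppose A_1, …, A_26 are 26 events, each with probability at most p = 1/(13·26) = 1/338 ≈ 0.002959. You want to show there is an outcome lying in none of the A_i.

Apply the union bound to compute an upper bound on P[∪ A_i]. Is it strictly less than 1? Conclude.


Union bound: P[∪_{i=1}^{26} A_i] ≤ Σ_i P[A_i] ≤ 26·p = 26·(1/338) = 1/13.
Numerically: 1/13 ≈ 0.076923.
Is 1/13 < 1? YES.
Since P[∪ A_i] ≤ 1/13 < 1, the complement has P[∩ A_i^c] ≥ 1 − 1/13 = 12/13 > 0, so some outcome avoids every A_i.

26·p = 1/13 ≈ 0.076923; existence CERTIFIED by the union bound.


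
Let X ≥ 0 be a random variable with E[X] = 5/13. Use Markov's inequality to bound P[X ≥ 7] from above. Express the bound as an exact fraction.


μ = E[X] = 5/13, a = 7.
Markov: P[X ≥ 7] ≤ μ/a = (5/13)/7 = 5/91.
Numerically: ≈ 0.055.
(Since a = 7 > μ = 0.385, the bound 5/91 is < 1 and informative.)

P[X ≥ 7] ≤ 5/91 ≈ 0.055.


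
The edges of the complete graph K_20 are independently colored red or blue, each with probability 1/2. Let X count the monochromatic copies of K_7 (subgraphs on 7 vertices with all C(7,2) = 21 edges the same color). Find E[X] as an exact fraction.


Let X = Σ_S X_S over the C(20, 7) = 77520 subsets S of size 7, where X_S = 1 if the K_7 on S is monochromatic.
For a fixed S, the K_7 on S has C(7, 2) = 21 edges. P[all 21 edges red] = (1/2)^21, and likewise for blue, so P[monochromatic] = 2·(1/2)^21 = 2^{1 − 21} = 1/1048576.
By linearity: E[X] = C(20, 7) · 2^{1 − 21} = 77520 · 1/1048576 = 4845/65536.
Numerically: E[X] ≈ 0.074.

E[X] = C(20,7)·2^(1−C(7,2)) = 4845/65536 ≈ 0.074.


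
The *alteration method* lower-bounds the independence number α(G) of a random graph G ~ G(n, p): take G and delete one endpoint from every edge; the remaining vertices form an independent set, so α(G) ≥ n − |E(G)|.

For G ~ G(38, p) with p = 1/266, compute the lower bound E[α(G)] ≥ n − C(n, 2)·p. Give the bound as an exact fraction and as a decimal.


E[|E(G)|] = C(38, 2)·p = 703 · (1/266) = 37/14.
E[α(G)] ≥ n − E[|E(G)|] = 38 − 37/14 = 495/14.
Numerically: ≈ 35.35714.
(This is only a lower bound; the true E[α(G)] may be larger.)

E[α(G)] ≥ 495/14 ≈ 35.35714.


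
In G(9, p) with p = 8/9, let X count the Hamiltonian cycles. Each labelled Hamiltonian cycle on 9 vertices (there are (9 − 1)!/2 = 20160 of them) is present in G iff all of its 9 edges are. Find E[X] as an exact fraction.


K_9 has (9 − 1)!/2 = 20160 labelled Hamiltonian cycles.
For each such Hamiltonian cycle H, let X_H = 1 if all 9 edges of H are present in G. Then P[X_H = 1] = p^{9} = (8/9)^{9} = 134217728/387420489.
By linearity: E[X] = Σ_H E[X_H] = 20160 · p^{9} = 20160 · 134217728/387420489 = 300647710720/43046721.
Numerically: E[X] ≈ 6984.22.

E[X] = 20160 · (8/9)^{9} = 300647710720/43046721 ≈ 6984.22.


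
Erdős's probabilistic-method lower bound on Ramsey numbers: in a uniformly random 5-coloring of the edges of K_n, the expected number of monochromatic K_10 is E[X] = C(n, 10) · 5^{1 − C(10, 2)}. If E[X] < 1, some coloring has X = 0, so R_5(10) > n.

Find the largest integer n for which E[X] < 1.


We need C(n, 10) · 5^{1 − 45} < 1, i.e. C(n, 10) < 5^{45 − 1} = 5684341886080801486968994140625.
Check values of n near the boundary:
  n = 5390: C(5390, 10) = 5655833965919099070255434039753; 5655833965919099070255434039753 < 5684341886080801486968994140625? YES
  n = 5391: C(5391, 10) = 5666344714787188828795213697883; 5666344714787188828795213697883 < 5684341886080801486968994140625? YES
  n = 5392: C(5392, 10) = 5676873040158402483252283957448; 5676873040158402483252283957448 < 5684341886080801486968994140625? YES
  n = 5393: C(5393, 10) = 5687418968154238267170642278008; 5687418968154238267170642278008 < 5684341886080801486968994140625? NO
The largest n with C(n, 10) < 5684341886080801486968994140625 is n = 5392 (where E[X] = 5676873040158402483252283957448/5684341886080801486968994140625 ≈ 0.999). Hence R_5(10) > 5392, i.e. R_5(10) ≥ 5393.

Largest n = 5392; hence R_5(10) > 5392.


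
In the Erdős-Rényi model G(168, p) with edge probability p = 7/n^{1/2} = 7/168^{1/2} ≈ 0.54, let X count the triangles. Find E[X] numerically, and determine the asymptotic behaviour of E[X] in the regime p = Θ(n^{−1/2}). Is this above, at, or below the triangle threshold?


Number of potential triangles: C(168, 3) = 776216.
Each occurs with probability p³ ≈ (0.54)³ ≈ 1.57518e-01.
By linearity: E[X] = C(168, 3)·p³ ≈ 776216 · 1.57518e-01 ≈ 122267.994.
Since α = 1/2 < 1, p = c/n^{1/2} ≫ 1/n is above the triangle threshold p ~ 1/n. Asymptotically E[X] ~ (c³/6)·n^{3(1−α)} = (7³/6)·n^{1.5} → ∞; triangles are abundant w.h.p.

E[X] ≈ 122267.994; in regime p = Θ(1/n^{1/2}) E[X] diverges (above the triangle threshold p ~ 1/n).


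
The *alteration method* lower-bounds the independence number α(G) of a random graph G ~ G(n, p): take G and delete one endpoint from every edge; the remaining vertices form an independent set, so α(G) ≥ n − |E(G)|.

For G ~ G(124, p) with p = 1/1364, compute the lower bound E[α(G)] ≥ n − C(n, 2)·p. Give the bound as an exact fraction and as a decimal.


E[|E(G)|] = C(124, 2)·p = 7626 · (1/1364) = 123/22.
E[α(G)] ≥ n − E[|E(G)|] = 124 − 123/22 = 2605/22.
Numerically: ≈ 118.40909.
(This is only a lower bound; the true E[α(G)] may be larger.)

E[α(G)] ≥ 2605/22 ≈ 118.40909.


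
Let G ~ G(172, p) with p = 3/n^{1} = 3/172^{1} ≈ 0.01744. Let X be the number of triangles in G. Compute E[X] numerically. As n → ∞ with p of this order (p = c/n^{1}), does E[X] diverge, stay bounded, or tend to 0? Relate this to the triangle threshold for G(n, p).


Number of potential triangles: C(172, 3) = 833340.
Each occurs with probability p³ ≈ (0.01744)³ ≈ 5.306137e-06.
By linearity: E[X] = C(172, 3)·p³ ≈ 833340 · 5.306137e-06 ≈ 4.4218.
Here α = 1, so p = 3/n is exactly at the triangle threshold p ~ 1/n. Asymptotically E[X] → c³/6 = 3³/6 = 9/2 ≈ 4.5000, a bounded constant. In this regime the triangle count is asymptotically Poisson(c³/6).

E[X] ≈ 4.4218; in regime p = Θ(1/n^{1}) E[X] stays bounded (at the triangle threshold p ~ 1/n).


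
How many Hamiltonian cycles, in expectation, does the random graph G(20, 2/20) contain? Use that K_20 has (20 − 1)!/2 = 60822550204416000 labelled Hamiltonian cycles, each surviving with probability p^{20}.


K_20 has (20 − 1)!/2 = 60822550204416000 labelled Hamiltonian cycles.
For each such Hamiltonian cycle H, let X_H = 1 if all 20 edges of H are present in G. Then P[X_H = 1] = p^{20} = (1/10)^{20} = 1/100000000000000000000.
By linearity of expectation: E[X] = Σ_H E[X_H] = 60822550204416000 · p^{20} = 60822550204416000 · 1/100000000000000000000 = 14849255421/24414062500000.
Numerically: E[X] ≈ 0.00060823.

E[X] = 60822550204416000 · (1/10)^{20} = 14849255421/24414062500000 ≈ 0.00060823.


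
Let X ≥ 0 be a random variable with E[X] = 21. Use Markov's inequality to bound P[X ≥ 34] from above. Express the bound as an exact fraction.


μ = E[X] = 21, a = 34.
Markov: P[X ≥ 34] ≤ μ/a = (21)/34 = 21/34.
Numerically: ≈ 0.617647.
(Since a = 34 > μ = 21.000000, the bound 21/34 is < 1 and informative.)

P[X ≥ 34] ≤ 21/34 ≈ 0.617647.


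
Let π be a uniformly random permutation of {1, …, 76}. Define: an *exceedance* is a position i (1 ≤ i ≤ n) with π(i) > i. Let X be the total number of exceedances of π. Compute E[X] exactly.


Write X = Σ_{i=1}^{76} X_i, where X_i = 1_{π(i) > i}.
For each fixed i, π(i) is uniform over {1, …, 76} (marginal of a uniform permutation), so P[π(i) > i] = (n − i)/n. Summing: Σ_{i=1}^{76} (n − i)/n = (0 + 1 + … + 75)/76 = 76(76 − 1)/(2·76) = (76 − 1)/2.
Hence E[X] = Σ_{i=1}^{76} (76 − i)/76 = 75/2 ≈ 37.500.

E[X] = 75/2 = 37.500.


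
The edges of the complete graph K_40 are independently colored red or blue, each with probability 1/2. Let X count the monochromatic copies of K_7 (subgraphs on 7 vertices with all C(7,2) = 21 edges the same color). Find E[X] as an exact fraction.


Let X = Σ_S X_S over the C(40, 7) = 18643560 subsets S of size 7, where X_S = 1 if the K_7 on S is monochromatic.
For a fixed S, the K_7 on S has C(7, 2) = 21 edges. P[all 21 edges red] = (1/2)^21, and likewise for blue, so P[monochromatic] = 2·(1/2)^21 = 2^{1 − 21} = 1/1048576.
By linearity of expectation: E[X] = C(40, 7) · 2^{1 − 21} = 18643560 · 1/1048576 = 2330445/131072.
Numerically: E[X] ≈ 17.77988.

E[X] = C(40,7)·2^(1−C(7,2)) = 2330445/131072 ≈ 17.77988.


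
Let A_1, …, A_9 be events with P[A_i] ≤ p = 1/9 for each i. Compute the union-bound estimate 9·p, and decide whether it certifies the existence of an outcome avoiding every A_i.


Union bound: P[∪_{i=1}^{9} A_i] ≤ Σ_i P[A_i] ≤ 9·p = 9·(1/9) = 1.
Numerically: 1 ≈ 1.000000.
Is 1 < 1? NO.
Since the bound 1 is ≥ 1, the union bound is uninformative here; it does NOT by itself certify existence.

9·p = 1 ≈ 1.000000; existence NOT certified by the union bound.


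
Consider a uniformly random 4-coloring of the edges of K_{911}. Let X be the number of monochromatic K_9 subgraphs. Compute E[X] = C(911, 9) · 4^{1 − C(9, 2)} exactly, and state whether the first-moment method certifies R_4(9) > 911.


E[X] = C(911, 9) · 4^{1 − 36} = 1144686900492291197405 · 4^{−35} = 1144686900492291197405/1180591620717411303424.
As a reduced fraction: E[X] = 1144686900492291197405/1180591620717411303424 ≈ 0.96959.
Is E[X] < 1? YES.
Since E[X] < 1, there exists a 4-coloring of K_{911} with no monochromatic K_9; hence R_4(9) > 911.

E[X] = 1144686900492291197405/1180591620717411303424 ≈ 0.96959; E[X] < 1, so R_4(9) > 911.


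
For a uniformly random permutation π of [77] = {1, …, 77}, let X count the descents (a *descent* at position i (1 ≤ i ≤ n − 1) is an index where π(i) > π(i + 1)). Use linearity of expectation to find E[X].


Write X = Σ X_I over i = 1, …, 76, with X_I the indicator of one descent.
There are 76 indicators.
For each fixed i, the pair (π(i), π(i+1)) is a uniformly random ordered pair of distinct values from {1, …, 77}; by symmetry P[π(i) > π(i+1)] = 1/2.
By linearity: E[X] = 76 · (1/2) = (77 − 1) · (1/2) = 38 ≈ 38.00000.

E[X] = 38 = 38.00000.


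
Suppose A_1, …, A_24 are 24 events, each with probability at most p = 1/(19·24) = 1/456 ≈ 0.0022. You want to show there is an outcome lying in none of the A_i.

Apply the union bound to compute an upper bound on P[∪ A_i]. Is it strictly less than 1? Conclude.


Union bound: P[∪_{i=1}^{24} A_i] ≤ Σ_i P[A_i] ≤ 24·p = 24·(1/456) = 1/19.
Numerically: 1/19 ≈ 0.0526.
Is 1/19 < 1? YES.
Since P[∪ A_i] ≤ 1/19 < 1, the complement has P[∩ A_i^c] ≥ 1 − 1/19 = 18/19 > 0, so some outcome avoids every A_i.

24·p = 1/19 ≈ 0.0526; existence CERTIFIED by the union bound.


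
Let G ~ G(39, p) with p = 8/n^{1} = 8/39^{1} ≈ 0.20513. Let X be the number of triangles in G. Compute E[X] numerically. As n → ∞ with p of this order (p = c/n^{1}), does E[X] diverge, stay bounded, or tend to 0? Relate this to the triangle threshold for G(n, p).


Number of potential triangles: C(39, 3) = 9139.
Each occurs with probability p³ ≈ (0.20513)³ ≈ 8.6312986e-03.
By linearity: E[X] = C(39, 3)·p³ ≈ 9139 · 8.6312986e-03 ≈ 78.88144.
Here α = 1, so p = 8/n is exactly at the triangle threshold p ~ 1/n. Asymptotically E[X] → c³/6 = 8³/6 = 256/3 ≈ 85.33333, a bounded constant. In this regime the triangle count is asymptotically Poisson(c³/6).

E[X] ≈ 78.88144; in regime p = Θ(1/n^{1}) E[X] stays bounded (at the triangle threshold p ~ 1/n).


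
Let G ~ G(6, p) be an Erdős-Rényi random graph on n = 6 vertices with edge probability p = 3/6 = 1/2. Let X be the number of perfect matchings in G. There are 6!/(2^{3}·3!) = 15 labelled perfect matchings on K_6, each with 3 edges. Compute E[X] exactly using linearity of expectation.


K_6 has 6!/(2^{3}·3!) = 15 labelled perfect matchings.
For each such perfect matching H, let X_H = 1 if all 3 edges of H are present in G. Then P[X_H = 1] = p^{3} = (1/2)^{3} = 1/8.
By linearity of expectation: E[X] = Σ_H E[X_H] = 15 · p^{3} = 15 · 1/8 = 15/8.
Numerically: E[X] ≈ 1.88.

E[X] = 15 · (1/2)^{3} = 15/8 ≈ 1.88.


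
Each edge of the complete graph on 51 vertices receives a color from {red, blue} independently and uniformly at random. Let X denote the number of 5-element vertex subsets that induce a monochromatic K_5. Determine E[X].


Let X = Σ_S X_S over the C(51, 5) = 2349060 subsets S of size 5, where X_S = 1 if the K_5 on S is monochromatic.
For a fixed S, the K_5 on S has C(5, 2) = 10 edges. P[all 10 edges red] = (1/2)^10, and likewise for blue, so P[monochromatic] = 2·(1/2)^10 = 2^{1 − 10} = 1/512.
By linearity of expectation: E[X] = C(51, 5) · 2^{1 − 10} = 2349060 · 1/512 = 587265/128.
Numerically: E[X] ≈ 4588.008.

E[X] = C(51,5)·2^(1−C(5,2)) = 587265/128 ≈ 4588.008.


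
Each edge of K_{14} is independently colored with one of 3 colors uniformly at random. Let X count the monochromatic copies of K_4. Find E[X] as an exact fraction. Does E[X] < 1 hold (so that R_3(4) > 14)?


E[X] = C(14, 4) · 3^{1 − 6} = 1001 · 3^{−5} = 1001/243.
As a reduced fraction: E[X] = 1001/243 ≈ 4.119342.
Is E[X] < 1? NO.
Since E[X] ≥ 1, the first-moment bound is inconclusive at n = 14; it does NOT by itself certify R_3(4) > 14.

E[X] = 1001/243 ≈ 4.119342; E[X] ≥ 1; first-moment method inconclusive here.


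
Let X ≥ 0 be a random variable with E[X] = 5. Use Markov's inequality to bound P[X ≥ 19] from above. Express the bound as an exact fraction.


μ = E[X] = 5, a = 19.
Markov: P[X ≥ 19] ≤ μ/a = (5)/19 = 5/19.
Numerically: ≈ 0.2632.
(Since a = 19 > μ = 5.0000, the bound 5/19 is < 1 and informative.)

P[X ≥ 19] ≤ 5/19 ≈ 0.2632.


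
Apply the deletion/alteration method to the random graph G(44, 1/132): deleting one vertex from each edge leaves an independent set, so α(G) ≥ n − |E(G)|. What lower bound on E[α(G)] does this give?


E[|E(G)|] = C(44, 2)·p = 946 · (1/132) = 43/6.
E[α(G)] ≥ n − E[|E(G)|] = 44 − 43/6 = 221/6.
Numerically: ≈ 36.8333.
(This is only a lower bound; the true E[α(G)] may be larger.)

E[α(G)] ≥ 221/6 ≈ 36.8333.


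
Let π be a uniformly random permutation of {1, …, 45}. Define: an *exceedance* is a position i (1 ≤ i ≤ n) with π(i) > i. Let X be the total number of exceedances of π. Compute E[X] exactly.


Write X = Σ_{i=1}^{45} X_i, where X_i = 1_{π(i) > i}.
For each fixed i, π(i) is uniform over {1, …, 45} (marginal of a uniform permutation), so P[π(i) > i] = (n − i)/n. Summing: Σ_{i=1}^{45} (n − i)/n = (0 + 1 + … + 44)/45 = 45(45 − 1)/(2·45) = (45 − 1)/2.
Hence E[X] = Σ_{i=1}^{45} (45 − i)/45 = 22 ≈ 22.000.

E[X] = 22 = 22.000.


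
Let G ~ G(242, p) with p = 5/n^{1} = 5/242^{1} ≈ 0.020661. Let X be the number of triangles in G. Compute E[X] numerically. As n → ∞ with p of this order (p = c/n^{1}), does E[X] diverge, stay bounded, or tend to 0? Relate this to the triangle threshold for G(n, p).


Number of potential triangles: C(242, 3) = 2332880.
Each occurs with probability p³ ≈ (0.020661)³ ≈ 8.8199052e-06.
By linearity: E[X] = C(242, 3)·p³ ≈ 2332880 · 8.8199052e-06 ≈ 20.57578.
Here α = 1, so p = 5/n is exactly at the triangle threshold p ~ 1/n. Asymptotically E[X] → c³/6 = 5³/6 = 125/6 ≈ 20.83333, a bounded constant. In this regime the triangle count is asymptotically Poisson(c³/6).

E[X] ≈ 20.57578; in regime p = Θ(1/n^{1}) E[X] stays bounded (at the triangle threshold p ~ 1/n).


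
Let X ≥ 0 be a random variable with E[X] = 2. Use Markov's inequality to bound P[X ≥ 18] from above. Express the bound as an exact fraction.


μ = E[X] = 2, a = 18.
Markov: P[X ≥ 18] ≤ μ/a = (2)/18 = 1/9.
Numerically: ≈ 0.111.
(Since a = 18 > μ = 2.000, the bound 1/9 is < 1 and informative.)

P[X ≥ 18] ≤ 1/9 ≈ 0.111.


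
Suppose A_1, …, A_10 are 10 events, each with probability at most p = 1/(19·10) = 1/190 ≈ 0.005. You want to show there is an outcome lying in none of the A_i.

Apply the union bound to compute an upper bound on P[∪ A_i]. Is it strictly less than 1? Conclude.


Union bound: P[∪_{i=1}^{10} A_i] ≤ Σ_i P[A_i] ≤ 10·p = 10·(1/190) = 1/19.
Numerically: 1/19 ≈ 0.053.
Is 1/19 < 1? YES.
Since P[∪ A_i] ≤ 1/19 < 1, the complement has P[∩ A_i^c] ≥ 1 − 1/19 = 18/19 > 0, so some outcome avoids every A_i.

10·p = 1/19 ≈ 0.053; existence CERTIFIED by the union bound.


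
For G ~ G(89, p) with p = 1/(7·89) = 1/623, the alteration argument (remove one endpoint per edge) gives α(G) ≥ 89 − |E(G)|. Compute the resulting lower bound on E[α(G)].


E[|E(G)|] = C(89, 2)·p = 3916 · (1/623) = 44/7.
E[α(G)] ≥ n − E[|E(G)|] = 89 − 44/7 = 579/7.
Numerically: ≈ 82.714.
(This is only a lower bound; the true E[α(G)] may be larger.)

E[α(G)] ≥ 579/7 ≈ 82.714.


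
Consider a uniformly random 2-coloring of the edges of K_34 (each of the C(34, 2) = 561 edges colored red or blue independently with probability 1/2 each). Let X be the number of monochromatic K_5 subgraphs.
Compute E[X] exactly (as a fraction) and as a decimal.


Let X = Σ_S X_S over the C(34, 5) = 278256 subsets S of size 5, where X_S = 1 if the K_5 on S is monochromatic.
For a fixed S, the K_5 on S has C(5, 2) = 10 edges. P[all 10 edges red] = (1/2)^10, and likewise for blue, so P[monochromatic] = 2·(1/2)^10 = 2^{1 − 10} = 1/512.
By linearity of expectation: E[X] = C(34, 5) · 2^{1 − 10} = 278256 · 1/512 = 17391/32.
Numerically: E[X] ≈ 543.4688.

E[X] = C(34,5)·2^(1−C(5,2)) = 17391/32 ≈ 543.4688.


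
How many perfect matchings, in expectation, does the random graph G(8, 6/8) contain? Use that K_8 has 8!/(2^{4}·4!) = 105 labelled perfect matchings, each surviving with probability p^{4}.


K_8 has 8!/(2^{4}·4!) = 105 labelled perfect matchings.
For each such perfect matching H, let X_H = 1 if all 4 edges of H are present in G. Then P[X_H = 1] = p^{4} = (3/4)^{4} = 81/256.
By linearity of expectation: E[X] = Σ_H E[X_H] = 105 · p^{4} = 105 · 81/256 = 8505/256.
Numerically: E[X] ≈ 33.22.

E[X] = 105 · (3/4)^{4} = 8505/256 ≈ 33.22.


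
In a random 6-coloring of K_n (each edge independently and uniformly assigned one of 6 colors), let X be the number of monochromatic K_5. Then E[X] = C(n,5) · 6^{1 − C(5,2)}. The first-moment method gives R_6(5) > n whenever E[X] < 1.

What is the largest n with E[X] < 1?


We need C(n, 5) · 6^{1 − 10} < 1, i.e. C(n, 5) < 6^{10 − 1} = 10077696.
Check values of n near the boundary:
  n = 64: C(64, 5) = 7624512; 7624512 < 10077696? YES
  n = 65: C(65, 5) = 8259888; 8259888 < 10077696? YES
  n = 66: C(66, 5) = 8936928; 8936928 < 10077696? YES
  n = 67: C(67, 5) = 9657648; 9657648 < 10077696? YES
  n = 68: C(68, 5) = 10424128; 10424128 < 10077696? NO
  n = 69: C(69, 5) = 11238513; 11238513 < 10077696? NO
The largest n with C(n, 5) < 10077696 is n = 67 (where E[X] = 67067/69984 ≈ 0.9583190). Hence R_6(5) > 67, i.e. R_6(5) ≥ 68.

Largest n = 67; hence R_6(5) > 67.


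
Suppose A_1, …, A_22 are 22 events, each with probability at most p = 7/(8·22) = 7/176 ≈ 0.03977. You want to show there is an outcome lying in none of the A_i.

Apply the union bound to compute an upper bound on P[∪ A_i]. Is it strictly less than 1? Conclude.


Union bound: P[∪_{i=1}^{22} A_i] ≤ Σ_i P[A_i] ≤ 22·p = 22·(7/176) = 7/8.
Numerically: 7/8 ≈ 0.87500.
Is 7/8 < 1? YES.
Since P[∪ A_i] ≤ 7/8 < 1, the complement has P[∩ A_i^c] ≥ 1 − 7/8 = 1/8 > 0, so some outcome avoids every A_i.

22·p = 7/8 ≈ 0.87500; existence CERTIFIED by the union bound.


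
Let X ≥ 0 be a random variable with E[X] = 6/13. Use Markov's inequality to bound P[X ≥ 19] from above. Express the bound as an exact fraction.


μ = E[X] = 6/13, a = 19.
Markov: P[X ≥ 19] ≤ μ/a = (6/13)/19 = 6/247.
Numerically: ≈ 0.0243.
(Since a = 19 > μ = 0.4615, the bound 6/247 is < 1 and informative.)

P[X ≥ 19] ≤ 6/247 ≈ 0.0243.


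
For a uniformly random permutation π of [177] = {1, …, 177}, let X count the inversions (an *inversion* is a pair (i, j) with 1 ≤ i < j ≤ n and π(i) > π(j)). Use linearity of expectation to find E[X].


Write X = Σ X_I over the C(177, 2) = 15576 pairs i < j, with X_I the indicator of one inversion.
There are 15576 indicators.
For each fixed pair i < j, the values π(i) and π(j) are two distinct elements of {1, …, 177} in uniformly random order; by symmetry P[π(i) > π(j)] = 1/2.
By linearity: E[X] = 15576 · (1/2) = C(177, 2) · (1/2) = 15576/2 = 7788 ≈ 7788.000000.

E[X] = 7788 = 7788.000000.


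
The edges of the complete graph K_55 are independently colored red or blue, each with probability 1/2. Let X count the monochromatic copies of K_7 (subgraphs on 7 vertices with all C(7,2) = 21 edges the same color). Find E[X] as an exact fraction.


Let X = Σ_S X_S over the C(55, 7) = 202927725 subsets S of size 7, where X_S = 1 if the K_7 on S is monochromatic.
For a fixed S, the K_7 on S has C(7, 2) = 21 edges. P[all 21 edges red] = (1/2)^21, and likewise for blue, so P[monochromatic] = 2·(1/2)^21 = 2^{1 − 21} = 1/1048576.
By linearity: E[X] = C(55, 7) · 2^{1 − 21} = 202927725 · 1/1048576 = 202927725/1048576.
Numerically: E[X] ≈ 193.52696.

E[X] = C(55,7)·2^(1−C(7,2)) = 202927725/1048576 ≈ 193.52696.


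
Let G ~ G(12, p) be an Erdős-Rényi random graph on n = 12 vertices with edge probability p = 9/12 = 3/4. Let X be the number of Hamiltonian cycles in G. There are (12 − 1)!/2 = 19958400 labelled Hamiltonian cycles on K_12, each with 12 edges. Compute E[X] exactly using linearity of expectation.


K_12 has (12 − 1)!/2 = 19958400 labelled Hamiltonian cycles.
For each such Hamiltonian cycle H, let X_H = 1 if all 12 edges of H are present in G. Then P[X_H = 1] = p^{12} = (3/4)^{12} = 531441/16777216.
By linearity of expectation: E[X] = Σ_H E[X_H] = 19958400 · p^{12} = 19958400 · 531441/16777216 = 82864937925/131072.
Numerically: E[X] ≈ 632209.

E[X] = 19958400 · (3/4)^{12} = 82864937925/131072 ≈ 632209.


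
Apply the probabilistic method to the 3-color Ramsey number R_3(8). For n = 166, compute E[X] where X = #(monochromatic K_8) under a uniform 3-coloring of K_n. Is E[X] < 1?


E[X] = C(166, 8) · 3^{1 − 28} = 12049276177620 · 3^{−27} = 12049276177620/7625597484987.
As a reduced fraction: E[X] = 148756496020/94143178827 ≈ 1.5801.
Is E[X] < 1? NO.
Since E[X] ≥ 1, the first-moment bound is inconclusive at n = 166; it does NOT by itself certify R_3(8) > 166.

E[X] = 148756496020/94143178827 ≈ 1.5801; E[X] ≥ 1; first-moment method inconclusive here.


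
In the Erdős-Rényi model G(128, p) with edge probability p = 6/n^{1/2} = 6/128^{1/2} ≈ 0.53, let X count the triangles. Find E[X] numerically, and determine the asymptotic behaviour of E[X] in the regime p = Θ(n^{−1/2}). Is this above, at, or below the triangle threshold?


Number of potential triangles: C(128, 3) = 341376.
Each occurs with probability p³ ≈ (0.53)³ ≈ 1.49155e-01.
By linearity: E[X] = C(128, 3)·p³ ≈ 341376 · 1.49155e-01 ≈ 50918.052.
Since α = 1/2 < 1, p = c/n^{1/2} ≫ 1/n is above the triangle threshold p ~ 1/n. Asymptotically E[X] ~ (c³/6)·n^{3(1−α)} = (6³/6)·n^{1.5} → ∞; triangles are abundant w.h.p.

E[X] ≈ 50918.052; in regime p = Θ(1/n^{1/2}) E[X] diverges (above the triangle threshold p ~ 1/n).


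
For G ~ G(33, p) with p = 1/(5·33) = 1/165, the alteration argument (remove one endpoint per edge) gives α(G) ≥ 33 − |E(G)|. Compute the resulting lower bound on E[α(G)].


E[|E(G)|] = C(33, 2)·p = 528 · (1/165) = 16/5.
E[α(G)] ≥ n − E[|E(G)|] = 33 − 16/5 = 149/5.
Numerically: ≈ 29.800000.
(This is only a lower bound; the true E[α(G)] may be larger.)

E[α(G)] ≥ 149/5 ≈ 29.800000.
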